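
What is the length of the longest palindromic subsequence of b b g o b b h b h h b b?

7

Using dp[i][j] = 2 + dp[i+1][j−1] if the ends match, else max(dp[i+1][j], dp[i][j−1]):
dp[1][12] = 7. A witness is bbhhhbb at positions 1,2,7,9,10,11,12.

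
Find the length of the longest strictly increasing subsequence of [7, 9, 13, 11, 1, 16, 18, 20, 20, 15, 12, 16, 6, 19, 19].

One longest increasing subsequence is 7, 9, 13, 16, 18, 20 (positions 1,2,3,6,7,8), of length 6; no longer one exists.

6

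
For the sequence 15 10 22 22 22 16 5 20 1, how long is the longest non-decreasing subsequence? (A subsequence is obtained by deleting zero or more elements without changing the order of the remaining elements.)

One longest non-decreasing subsequence is 15, 22, 22, 22 (positions 1,3,4,5), of length 4; no longer one exists.

4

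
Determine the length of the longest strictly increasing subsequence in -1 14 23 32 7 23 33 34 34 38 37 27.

7

Scanning left to right, the best length ending at each element is: -1→1, 14→2, 23→3, 32→4, 7→2, 23→3, 33→5, 34→6, 34→6, 38→7, 37→7, 27→4.
So the longest increasing subsequence has length 7, e.g. -1, 14, 23, 32, 33, 34, 38.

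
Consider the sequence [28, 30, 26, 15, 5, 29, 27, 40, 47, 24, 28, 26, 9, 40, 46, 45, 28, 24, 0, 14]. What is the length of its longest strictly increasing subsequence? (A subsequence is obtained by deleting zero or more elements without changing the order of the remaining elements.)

Scanning left to right, the best length ending at each element is: 28→1, 30→2, 26→1, 15→1, 5→1, 29→2, 27→2, 40→3, 47→4, 24→2, 28→3, 26→3, 9→2, 40→4, 46→5, 45→5, 28→4, 24→3, 0→1, 14→3.
So the longest increasing subsequence has length 5, e.g. 26, 27, 28, 40, 46.

5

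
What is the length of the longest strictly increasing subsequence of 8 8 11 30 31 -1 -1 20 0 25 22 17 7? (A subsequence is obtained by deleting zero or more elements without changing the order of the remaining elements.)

One longest increasing subsequence is 8, 11, 30, 31 (positions 1,3,4,5), of length 4; no longer one exists.

4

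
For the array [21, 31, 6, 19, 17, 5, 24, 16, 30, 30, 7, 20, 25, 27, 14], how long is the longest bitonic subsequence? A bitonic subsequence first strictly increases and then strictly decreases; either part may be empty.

6

Let inc[i] be the LIS ending at i and dec[i] the longest strictly decreasing subsequence starting at i. inc = [1, 2, 1, 2, 2, 1, 3, 2, 4, 4, 2, 3, 4, 5, 3], dec = [5, 5, 2, 4, 3, 1, 3, 2, 3, 3, 1, 2, 2, 2, 1].
max_i inc[i]+dec[i]−1 = 6, with one witness 21, 31, 19, 17, 16, 14.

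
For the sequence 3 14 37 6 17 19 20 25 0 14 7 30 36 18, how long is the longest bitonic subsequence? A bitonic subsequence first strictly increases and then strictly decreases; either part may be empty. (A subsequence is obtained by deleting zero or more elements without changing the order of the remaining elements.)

9

One longest bitonic subsequence is 3, 14, 17, 19, 20, 25, 30, 36, 18 (positions 1,2,5,6,7,8,12,13,14): it rises to 36 then falls. Length 9 is optimal.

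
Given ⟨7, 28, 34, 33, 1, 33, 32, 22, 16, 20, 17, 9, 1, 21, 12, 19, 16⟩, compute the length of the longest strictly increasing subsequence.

4

Let dp[i] be the longest increasing subsequence ending at position i. Then dp = [1, 2, 3, 3, 1, 3, 3, 2, 2, 3, 3, 2, 1, 4, 3, 4, 4].
The maximum is 4; one witness is 7, 16, 20, 21 at positions 1,9,10,14.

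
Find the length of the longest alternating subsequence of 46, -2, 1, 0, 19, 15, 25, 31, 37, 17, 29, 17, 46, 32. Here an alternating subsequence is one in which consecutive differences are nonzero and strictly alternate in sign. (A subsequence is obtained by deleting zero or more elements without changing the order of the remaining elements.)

A longest alternating subsequence is 46, -2, 1, 0, 19, 15, 25, 17, 29, 17, 46, 32 (positions 1,2,3,4,5,6,7,10,11,12,13,14); its 11 consecutive differences strictly alternate in sign, and length 12 is optimal.

12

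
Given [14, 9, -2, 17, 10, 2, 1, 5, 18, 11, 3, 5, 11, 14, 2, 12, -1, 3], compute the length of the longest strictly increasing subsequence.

Let dp[i] be the longest increasing subsequence ending at position i. Then dp = [1, 1, 1, 2, 2, 2, 2, 3, 4, 4, 3, 4, 5, 6, 3, 6, 2, 4].
The maximum is 6; one witness is -2, 2, 3, 5, 11, 14 at positions 3,6,11,12,13,14.

6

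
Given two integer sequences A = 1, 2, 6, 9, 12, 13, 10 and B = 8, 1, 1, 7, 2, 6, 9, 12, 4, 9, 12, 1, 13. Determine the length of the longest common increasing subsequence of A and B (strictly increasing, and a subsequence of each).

6

For each value that appears in both, track the longest common increasing run ending there.
The best achievable length is 6; one witness is 1, 2, 6, 9, 12, 13 (A-positions 1,2,3,4,5,6, B-positions 2,5,6,7,8,13).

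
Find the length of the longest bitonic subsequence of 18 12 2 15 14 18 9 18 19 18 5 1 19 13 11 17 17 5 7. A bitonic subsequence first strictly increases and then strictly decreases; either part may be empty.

8

One longest bitonic subsequence is 12, 15, 18, 19, 18, 13, 11, 7 (positions 2,4,6,9,10,14,15,19): it rises to 19 then falls. Length 8 is optimal.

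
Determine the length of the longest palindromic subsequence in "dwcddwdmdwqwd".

9

One longest palindromic subsequence is dwwdmdwwd (positions 1,2,6,7,8,9,10,12,13); it reads the same forward and backward, and the interval DP gives dp[1][13] = 9.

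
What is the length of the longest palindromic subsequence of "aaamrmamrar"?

7

One longest palindromic subsequence is armamra (positions 3,5,6,7,8,9,10); it reads the same forward and backward, and the interval DP gives dp[1][11] = 7.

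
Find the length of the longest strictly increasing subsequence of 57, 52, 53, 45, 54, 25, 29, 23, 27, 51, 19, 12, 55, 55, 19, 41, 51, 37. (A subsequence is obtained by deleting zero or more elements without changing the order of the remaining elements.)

One longest increasing subsequence is 52, 53, 54, 55 (positions 2,3,5,13), of length 4; no longer one exists.

4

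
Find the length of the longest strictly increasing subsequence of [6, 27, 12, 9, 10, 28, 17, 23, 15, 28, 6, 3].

6

Scanning left to right, the best length ending at each element is: 6→1, 27→2, 12→2, 9→2, 10→3, 28→4, 17→4, 23→5, 15→4, 28→6, 6→1, 3→1.
So the longest increasing subsequence has length 6, e.g. 6, 9, 10, 17, 23, 28.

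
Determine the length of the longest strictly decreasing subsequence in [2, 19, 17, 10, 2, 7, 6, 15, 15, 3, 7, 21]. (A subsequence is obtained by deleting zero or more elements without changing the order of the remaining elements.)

6

One longest decreasing subsequence is 19, 17, 10, 7, 6, 3 (positions 2,3,4,6,7,10), of length 6; no longer one exists.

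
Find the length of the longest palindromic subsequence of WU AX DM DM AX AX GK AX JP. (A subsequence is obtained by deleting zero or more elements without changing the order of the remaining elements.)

4

One longest palindromic subsequence is AX AX AX AX (positions 2,5,6,8); it reads the same forward and backward, and the interval DP gives dp[1][9] = 4.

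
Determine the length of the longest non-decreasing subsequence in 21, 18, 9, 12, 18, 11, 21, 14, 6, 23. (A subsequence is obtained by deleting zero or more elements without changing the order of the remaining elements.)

One longest non-decreasing subsequence is 9, 12, 18, 21, 23 (positions 3,4,5,7,10), of length 5; no longer one exists.

5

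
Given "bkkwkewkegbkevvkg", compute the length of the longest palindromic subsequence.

One longest palindromic subsequence is kekbkek (positions 5,6,8,11,12,13,16); it reads the same forward and backward, and the interval DP gives dp[1][17] = 7.

7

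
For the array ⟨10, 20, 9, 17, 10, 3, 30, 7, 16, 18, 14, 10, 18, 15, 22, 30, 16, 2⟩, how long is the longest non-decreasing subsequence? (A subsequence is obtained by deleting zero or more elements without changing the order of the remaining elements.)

Scanning left to right, the best length ending at each element is: 10→1, 20→2, 9→1, 17→2, 10→2, 3→1, 30→3, 7→2, 16→3, 18→4, 14→3, 10→3, 18→5, 15→4, 22→6, 30→7, 16→5, 2→1.
So the longest non-decreasing subsequence has length 7, e.g. 10, 10, 16, 18, 18, 22, 30.

7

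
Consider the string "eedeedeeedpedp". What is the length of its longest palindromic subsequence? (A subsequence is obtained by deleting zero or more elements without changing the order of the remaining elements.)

Using dp[i][j] = 2 + dp[i+1][j−1] if the ends match, else max(dp[i+1][j], dp[i][j−1]):
dp[1][14] = 9. A witness is dedeeeded at positions 3,4,6,7,8,9,10,12,13.

9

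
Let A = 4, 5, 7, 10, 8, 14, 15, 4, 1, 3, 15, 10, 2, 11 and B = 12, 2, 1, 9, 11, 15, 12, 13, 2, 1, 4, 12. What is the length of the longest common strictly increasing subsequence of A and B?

2

For each value that appears in both, track the longest common increasing run ending there.
The best achievable length is 2; one witness is 2, 11 (A-positions 13,14, B-positions 2,5).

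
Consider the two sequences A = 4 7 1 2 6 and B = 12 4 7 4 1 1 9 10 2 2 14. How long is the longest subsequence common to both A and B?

Backtracking the LCS table gives one alignment: 4 (A1,B2) → 7 (A2,B3) → 1 (A3,B6) → 2 (A4,B10).
So the longest common subsequence has length 4.

4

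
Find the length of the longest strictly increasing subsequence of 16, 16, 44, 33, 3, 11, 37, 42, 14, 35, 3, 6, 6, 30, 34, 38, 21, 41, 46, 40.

Scanning left to right, the best length ending at each element is: 16→1, 16→1, 44→2, 33→2, 3→1, 11→2, 37→3, 42→4, 14→3, 35→4, 3→1, 6→2, 6→2, 30→4, 34→5, 38→6, 21→4, 41→7, 46→8, 40→7.
So the longest increasing subsequence has length 8, e.g. 3, 11, 14, 30, 34, 38, 41, 46.

8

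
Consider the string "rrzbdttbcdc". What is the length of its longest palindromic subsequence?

One longest palindromic subsequence is dttd (positions 5,6,7,10); it reads the same forward and backward, and the interval DP gives dp[1][11] = 4.

4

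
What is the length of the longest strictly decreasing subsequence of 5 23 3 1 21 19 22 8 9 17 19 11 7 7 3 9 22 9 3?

Let dp[i] be the longest decreasing subsequence ending at position i. Then dp = [1, 1, 2, 3, 2, 3, 2, 4, 4, 4, 3, 5, 6, 6, 7, 6, 2, 6, 7].
The maximum is 7; one witness is 23, 21, 19, 17, 11, 7, 3 at positions 2,5,6,10,12,13,15.

7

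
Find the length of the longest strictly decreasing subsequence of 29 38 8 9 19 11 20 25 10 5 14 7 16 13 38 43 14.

5

Scanning left to right, the best length ending at each element is: 29→1, 38→1, 8→2, 9→2, 19→2, 11→3, 20→2, 25→2, 10→4, 5→5, 14→3, 7→5, 16→3, 13→4, 38→1, 43→1, 14→4.
So the longest decreasing subsequence has length 5, e.g. 29, 19, 11, 10, 5.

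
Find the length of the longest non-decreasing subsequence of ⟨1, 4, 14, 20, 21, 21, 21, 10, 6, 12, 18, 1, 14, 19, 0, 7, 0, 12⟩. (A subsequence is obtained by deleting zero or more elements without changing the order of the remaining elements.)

Let dp[i] be the longest non-decreasing subsequence ending at position i. Then dp = [1, 2, 3, 4, 5, 6, 7, 3, 3, 4, 5, 2, 5, 6, 1, 4, 2, 5].
The maximum is 7; one witness is 1, 4, 14, 20, 21, 21, 21 at positions 1,2,3,4,5,6,7.

7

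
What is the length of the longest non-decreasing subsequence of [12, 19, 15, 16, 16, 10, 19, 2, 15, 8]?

Scanning left to right, the best length ending at each element is: 12→1, 19→2, 15→2, 16→3, 16→4, 10→1, 19→5, 2→1, 15→3, 8→2.
So the longest non-decreasing subsequence has length 5, e.g. 12, 15, 16, 16, 19.

5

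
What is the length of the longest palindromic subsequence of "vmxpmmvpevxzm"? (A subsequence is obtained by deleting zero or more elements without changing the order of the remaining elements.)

Using dp[i][j] = 2 + dp[i+1][j−1] if the ends match, else max(dp[i+1][j], dp[i][j−1]):
dp[1][13] = 8. A witness is mxpmmpxm at positions 2,3,4,5,6,8,11,13.

8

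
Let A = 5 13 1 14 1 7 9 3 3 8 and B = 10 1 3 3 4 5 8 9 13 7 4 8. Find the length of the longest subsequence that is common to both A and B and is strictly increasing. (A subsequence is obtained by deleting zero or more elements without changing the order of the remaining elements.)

3

A longest common strictly increasing subsequence is 1, 3, 8 (length 3); it appears in order in both A and B, and no longer such subsequence exists.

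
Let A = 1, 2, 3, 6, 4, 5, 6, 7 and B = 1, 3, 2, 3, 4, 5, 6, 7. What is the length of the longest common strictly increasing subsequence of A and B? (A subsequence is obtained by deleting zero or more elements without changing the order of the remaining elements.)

A longest common strictly increasing subsequence is 1, 2, 3, 4, 5, 6, 7 (length 7); it appears in order in both A and B, and no longer such subsequence exists.

7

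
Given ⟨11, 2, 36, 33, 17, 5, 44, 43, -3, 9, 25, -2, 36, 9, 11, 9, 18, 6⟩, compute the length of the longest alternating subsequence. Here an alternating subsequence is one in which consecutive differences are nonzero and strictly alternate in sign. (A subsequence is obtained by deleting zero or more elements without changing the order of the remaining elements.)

14

A longest alternating subsequence is 11, 2, 36, 33, 44, -3, 9, -2, 36, 9, 11, 9, 18, 6 (positions 1,2,3,4,7,9,10,12,13,14,15,16,17,18); its 13 consecutive differences strictly alternate in sign, and length 14 is optimal.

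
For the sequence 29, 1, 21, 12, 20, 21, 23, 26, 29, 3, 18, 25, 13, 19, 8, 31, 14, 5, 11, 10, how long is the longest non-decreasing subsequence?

8

One longest non-decreasing subsequence is 1, 12, 20, 21, 23, 26, 29, 31 (positions 2,4,5,6,7,8,9,16), of length 8; no longer one exists.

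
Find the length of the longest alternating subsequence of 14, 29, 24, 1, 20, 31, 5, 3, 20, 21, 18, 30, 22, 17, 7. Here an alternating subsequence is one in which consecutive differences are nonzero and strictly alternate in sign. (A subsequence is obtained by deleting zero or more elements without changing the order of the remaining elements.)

Track the best alternating length ending on an up-step vs a down-step at each position: up/down = 1/1, 2/1, 2/3, 1/3, 4/3, 4/1, 4/5, 4/5, 6/5, 6/5, 6/7, 8/5, 8/9, 6/9, 6/9.
The maximum over both is 9; one such subsequence is 14, 29, 1, 20, 5, 20, 18, 30, 22.

9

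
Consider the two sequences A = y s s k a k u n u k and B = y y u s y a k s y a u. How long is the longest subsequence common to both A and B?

5

Backtracking the LCS table gives one alignment: y (A1,B2) → s (A2,B4) → s (A3,B8) → a (A5,B10) → u (A9,B11).
So the longest common subsequence has length 5.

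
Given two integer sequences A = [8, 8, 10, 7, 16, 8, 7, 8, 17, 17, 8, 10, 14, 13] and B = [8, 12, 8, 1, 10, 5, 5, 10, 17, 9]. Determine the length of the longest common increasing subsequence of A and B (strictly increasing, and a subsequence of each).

3

A longest common strictly increasing subsequence is 8, 10, 17 (length 3); it appears in order in both A and B, and no longer such subsequence exists.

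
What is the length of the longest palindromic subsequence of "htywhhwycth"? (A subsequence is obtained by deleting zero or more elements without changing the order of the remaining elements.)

One longest palindromic subsequence is htywhhwyth (positions 1,2,3,4,5,6,7,8,10,11); it reads the same forward and backward, and the interval DP gives dp[1][11] = 10.

10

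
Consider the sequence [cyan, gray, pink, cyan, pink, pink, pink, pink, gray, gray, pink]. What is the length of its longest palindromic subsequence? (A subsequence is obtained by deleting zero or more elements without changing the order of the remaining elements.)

One longest palindromic subsequence is gray pink pink pink pink pink gray (positions 2,3,5,6,7,8,10); it reads the same forward and backward, and the interval DP gives dp[1][11] = 7.

7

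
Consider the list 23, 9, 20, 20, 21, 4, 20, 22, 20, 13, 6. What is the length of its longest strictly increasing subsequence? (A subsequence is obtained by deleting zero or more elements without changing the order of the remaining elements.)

Let dp[i] be the longest increasing subsequence ending at position i. Then dp = [1, 1, 2, 2, 3, 1, 2, 4, 2, 2, 2].
The maximum is 4; one witness is 9, 20, 21, 22 at positions 2,3,5,8.

4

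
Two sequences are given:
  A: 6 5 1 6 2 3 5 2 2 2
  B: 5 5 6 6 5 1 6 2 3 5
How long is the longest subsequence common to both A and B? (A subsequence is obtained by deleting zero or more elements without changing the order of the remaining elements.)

A longest common subsequence is 6, 5, 1, 6, 2, 3, 5 (length 7); the LCS DP confirms no longer common subsequence exists.

7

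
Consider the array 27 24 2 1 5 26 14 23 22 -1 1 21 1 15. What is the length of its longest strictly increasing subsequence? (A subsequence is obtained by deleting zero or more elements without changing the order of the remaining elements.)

One longest increasing subsequence is 2, 5, 14, 23 (positions 3,5,7,8), of length 4; no longer one exists.

4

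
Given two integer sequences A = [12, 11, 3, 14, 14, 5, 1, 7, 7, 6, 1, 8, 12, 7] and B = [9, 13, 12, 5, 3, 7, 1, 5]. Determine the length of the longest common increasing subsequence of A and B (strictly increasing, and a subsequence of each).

A longest common strictly increasing subsequence is 5, 7 (length 2); it appears in order in both A and B, and no longer such subsequence exists.

2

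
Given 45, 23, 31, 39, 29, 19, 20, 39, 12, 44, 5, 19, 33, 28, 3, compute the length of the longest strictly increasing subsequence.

4

Scanning left to right, the best length ending at each element is: 45→1, 23→1, 31→2, 39→3, 29→2, 19→1, 20→2, 39→3, 12→1, 44→4, 5→1, 19→2, 33→3, 28→3, 3→1.
So the longest increasing subsequence has length 4, e.g. 23, 31, 39, 44.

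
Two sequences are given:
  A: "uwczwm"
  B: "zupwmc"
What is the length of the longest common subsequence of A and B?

3

Backtracking the LCS table gives one alignment: u (A1,B2) → w (A2,B4) → c (A3,B6).
So the longest common subsequence has length 3.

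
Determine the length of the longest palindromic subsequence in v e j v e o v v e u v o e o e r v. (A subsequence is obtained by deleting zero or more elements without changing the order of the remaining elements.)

Using dp[i][j] = 2 + dp[i+1][j−1] if the ends match, else max(dp[i+1][j], dp[i][j−1]):
dp[1][17] = 11. A witness is veeovuvoeev at positions 1,2,5,6,7,10,11,12,13,15,17.

11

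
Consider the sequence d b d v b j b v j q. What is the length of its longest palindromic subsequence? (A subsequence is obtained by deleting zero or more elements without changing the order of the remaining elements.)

5

Using dp[i][j] = 2 + dp[i+1][j−1] if the ends match, else max(dp[i+1][j], dp[i][j−1]):
dp[1][10] = 5. A witness is vbjbv at positions 4,5,6,7,8.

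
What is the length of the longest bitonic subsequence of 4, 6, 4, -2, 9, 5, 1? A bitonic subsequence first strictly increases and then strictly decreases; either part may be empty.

5

Let inc[i] be the LIS ending at i and dec[i] the longest strictly decreasing subsequence starting at i. inc = [1, 2, 1, 1, 3, 2, 2], dec = [2, 3, 2, 1, 3, 2, 1].
max_i inc[i]+dec[i]−1 = 5, with one witness 4, 6, 9, 5, 1.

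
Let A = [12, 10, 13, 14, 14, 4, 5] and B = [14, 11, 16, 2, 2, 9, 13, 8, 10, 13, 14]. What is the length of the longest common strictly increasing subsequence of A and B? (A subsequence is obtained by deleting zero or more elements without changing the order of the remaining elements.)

For each value that appears in both, track the longest common increasing run ending there.
The best achievable length is 3; one witness is 10, 13, 14 (A-positions 2,3,4, B-positions 9,10,11).

3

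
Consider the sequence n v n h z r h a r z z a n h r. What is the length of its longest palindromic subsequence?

Using dp[i][j] = 2 + dp[i+1][j−1] if the ends match, else max(dp[i+1][j], dp[i][j−1]):
dp[1][15] = 8. A witness is rhazzahr at positions 6,7,8,10,11,12,14,15.

8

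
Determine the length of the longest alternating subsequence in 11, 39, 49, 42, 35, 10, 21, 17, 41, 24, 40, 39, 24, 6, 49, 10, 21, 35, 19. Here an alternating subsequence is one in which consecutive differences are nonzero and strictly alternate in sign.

Track the best alternating length ending on an up-step vs a down-step at each position: up/down = 1/1, 2/1, 2/1, 2/3, 2/3, 1/3, 4/3, 4/5, 6/3, 6/7, 8/7, 8/9, 6/9, 1/9, 10/1, 10/11, 12/11, 12/11, 12/13.
The maximum over both is 13; one such subsequence is 11, 39, 10, 21, 17, 41, 24, 40, 39, 49, 10, 21, 19.

13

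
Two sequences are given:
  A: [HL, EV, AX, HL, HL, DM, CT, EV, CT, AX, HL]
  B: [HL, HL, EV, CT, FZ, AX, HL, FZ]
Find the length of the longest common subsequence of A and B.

Backtracking the LCS table gives one alignment: HL (A4,B1) → HL (A5,B2) → EV (A8,B3) → CT (A9,B4) → AX (A10,B6) → HL (A11,B7).
So the longest common subsequence has length 6.

6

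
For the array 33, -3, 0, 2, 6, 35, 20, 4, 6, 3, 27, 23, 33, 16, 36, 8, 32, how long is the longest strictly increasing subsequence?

8

Let dp[i] be the longest increasing subsequence ending at position i. Then dp = [1, 1, 2, 3, 4, 5, 5, 4, 5, 4, 6, 6, 7, 6, 8, 6, 7].
The maximum is 8; one witness is -3, 0, 2, 6, 20, 27, 33, 36 at positions 2,3,4,5,7,11,13,15.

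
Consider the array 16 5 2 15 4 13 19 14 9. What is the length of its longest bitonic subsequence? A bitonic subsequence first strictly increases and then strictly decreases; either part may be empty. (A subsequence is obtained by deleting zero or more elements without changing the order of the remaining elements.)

6

Let inc[i] be the LIS ending at i and dec[i] the longest strictly decreasing subsequence starting at i. inc = [1, 1, 1, 2, 2, 3, 4, 4, 3], dec = [4, 2, 1, 3, 1, 2, 3, 2, 1].
max_i inc[i]+dec[i]−1 = 6, with one witness 2, 4, 13, 19, 14, 9.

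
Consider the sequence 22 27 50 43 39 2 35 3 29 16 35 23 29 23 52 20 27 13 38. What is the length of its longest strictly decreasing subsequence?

8

Let dp[i] be the longest decreasing subsequence ending at position i. Then dp = [1, 1, 1, 2, 3, 4, 4, 5, 5, 6, 4, 6, 5, 6, 1, 7, 6, 8, 4].
The maximum is 8; one witness is 50, 43, 39, 35, 29, 23, 20, 13 at positions 3,4,5,7,9,12,16,18.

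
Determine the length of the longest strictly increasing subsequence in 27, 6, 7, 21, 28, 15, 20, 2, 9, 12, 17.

5

Let dp[i] be the longest increasing subsequence ending at position i. Then dp = [1, 1, 2, 3, 4, 3, 4, 1, 3, 4, 5].
The maximum is 5; one witness is 6, 7, 9, 12, 17 at positions 2,3,9,10,11.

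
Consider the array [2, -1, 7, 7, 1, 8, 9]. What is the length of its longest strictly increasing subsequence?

Scanning left to right, the best length ending at each element is: 2→1, -1→1, 7→2, 7→2, 1→2, 8→3, 9→4.
So the longest increasing subsequence has length 4, e.g. 2, 7, 8, 9.

4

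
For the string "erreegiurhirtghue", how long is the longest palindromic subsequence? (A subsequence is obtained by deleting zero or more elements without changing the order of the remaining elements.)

8

Using dp[i][j] = 2 + dp[i+1][j−1] if the ends match, else max(dp[i+1][j], dp[i][j−1]):
dp[1][17] = 8. A witness is erreerre at positions 1,2,3,4,5,9,12,17.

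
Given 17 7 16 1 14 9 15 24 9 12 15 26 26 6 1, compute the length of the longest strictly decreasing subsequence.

Let dp[i] be the longest decreasing subsequence ending at position i. Then dp = [1, 2, 2, 3, 3, 4, 3, 1, 4, 4, 3, 1, 1, 5, 6].
The maximum is 6; one witness is 17, 16, 14, 9, 6, 1 at positions 1,3,5,6,14,15.

6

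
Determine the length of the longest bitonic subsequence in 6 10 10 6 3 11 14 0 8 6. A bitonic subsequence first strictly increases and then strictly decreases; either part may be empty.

6

One longest bitonic subsequence is 6, 10, 11, 14, 8, 6 (positions 1,2,6,7,9,10): it rises to 14 then falls. Length 6 is optimal.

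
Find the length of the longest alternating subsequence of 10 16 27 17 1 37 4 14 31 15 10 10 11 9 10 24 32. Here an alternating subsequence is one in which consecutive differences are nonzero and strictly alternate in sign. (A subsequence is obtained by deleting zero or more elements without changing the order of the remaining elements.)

A longest alternating subsequence is 10, 27, 17, 37, 4, 14, 10, 11, 9, 10 (positions 1,3,4,6,7,8,11,13,14,15); its 9 consecutive differences strictly alternate in sign, and length 10 is optimal.

10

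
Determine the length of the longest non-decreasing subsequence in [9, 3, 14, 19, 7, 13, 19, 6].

One longest non-decreasing subsequence is 9, 14, 19, 19 (positions 1,3,4,7), of length 4; no longer one exists.

4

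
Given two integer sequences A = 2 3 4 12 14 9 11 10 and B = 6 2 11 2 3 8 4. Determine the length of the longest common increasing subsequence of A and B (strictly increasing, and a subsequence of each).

For each value that appears in both, track the longest common increasing run ending there.
The best achievable length is 3; one witness is 2, 3, 4 (A-positions 1,2,3, B-positions 2,5,7).

3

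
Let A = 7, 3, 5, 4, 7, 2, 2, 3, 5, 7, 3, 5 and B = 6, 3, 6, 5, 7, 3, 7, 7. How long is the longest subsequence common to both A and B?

Backtracking the LCS table gives one alignment: 3 (A2,B2) → 5 (A3,B4) → 7 (A5,B5) → 3 (A8,B6) → 7 (A10,B8).
So the longest common subsequence has length 5.

5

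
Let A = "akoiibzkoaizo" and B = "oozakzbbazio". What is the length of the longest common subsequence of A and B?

A longest common subsequence is akbzio (length 6); the LCS DP confirms no longer common subsequence exists.

6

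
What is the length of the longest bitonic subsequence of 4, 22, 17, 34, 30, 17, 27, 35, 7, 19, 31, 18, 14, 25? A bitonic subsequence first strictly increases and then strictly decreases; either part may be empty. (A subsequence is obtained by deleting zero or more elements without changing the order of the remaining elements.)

8

One longest bitonic subsequence is 4, 22, 34, 30, 27, 19, 18, 14 (positions 1,2,4,5,7,10,12,13): it rises to 34 then falls. Length 8 is optimal.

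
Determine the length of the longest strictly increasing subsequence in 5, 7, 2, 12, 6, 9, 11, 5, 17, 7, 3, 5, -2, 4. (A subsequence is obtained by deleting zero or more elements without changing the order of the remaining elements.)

5

Let dp[i] be the longest increasing subsequence ending at position i. Then dp = [1, 2, 1, 3, 2, 3, 4, 2, 5, 3, 2, 3, 1, 3].
The maximum is 5; one witness is 5, 7, 9, 11, 17 at positions 1,2,6,7,9.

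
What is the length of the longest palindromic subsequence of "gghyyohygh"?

One longest palindromic subsequence is ghyyhg (positions 2,3,4,5,7,9); it reads the same forward and backward, and the interval DP gives dp[1][10] = 6.

6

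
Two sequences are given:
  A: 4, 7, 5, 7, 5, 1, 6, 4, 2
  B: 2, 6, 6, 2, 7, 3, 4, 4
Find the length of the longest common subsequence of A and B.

Backtracking the LCS table gives one alignment: 4 (A1,B7) → 4 (A8,B8).
So the longest common subsequence has length 2.

2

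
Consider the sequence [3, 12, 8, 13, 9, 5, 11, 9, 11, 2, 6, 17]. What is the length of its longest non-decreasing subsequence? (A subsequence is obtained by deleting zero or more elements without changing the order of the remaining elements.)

6

Let dp[i] be the longest non-decreasing subsequence ending at position i. Then dp = [1, 2, 2, 3, 3, 2, 4, 4, 5, 1, 3, 6].
The maximum is 6; one witness is 3, 8, 9, 11, 11, 17 at positions 1,3,5,7,9,12.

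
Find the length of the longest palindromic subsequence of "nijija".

3

Using dp[i][j] = 2 + dp[i+1][j−1] if the ends match, else max(dp[i+1][j], dp[i][j−1]):
dp[1][6] = 3. A witness is jij at positions 3,4,5.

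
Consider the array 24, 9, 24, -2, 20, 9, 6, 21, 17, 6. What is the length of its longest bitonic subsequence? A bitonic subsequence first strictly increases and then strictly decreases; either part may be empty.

Let inc[i] be the LIS ending at i and dec[i] the longest strictly decreasing subsequence starting at i. inc = [1, 1, 2, 1, 2, 2, 2, 3, 3, 2], dec = [4, 2, 4, 1, 3, 2, 1, 3, 2, 1].
max_i inc[i]+dec[i]−1 = 5, with one witness 9, 24, 21, 17, 6.

5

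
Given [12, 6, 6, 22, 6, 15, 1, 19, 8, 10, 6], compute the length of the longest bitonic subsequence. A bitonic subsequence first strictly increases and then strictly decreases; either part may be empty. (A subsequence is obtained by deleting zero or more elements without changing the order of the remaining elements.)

Let inc[i] be the LIS ending at i and dec[i] the longest strictly decreasing subsequence starting at i. inc = [1, 1, 1, 2, 1, 2, 1, 3, 2, 3, 2], dec = [3, 2, 2, 4, 2, 3, 1, 3, 2, 2, 1].
max_i inc[i]+dec[i]−1 = 5, with one witness 12, 22, 19, 10, 6.

5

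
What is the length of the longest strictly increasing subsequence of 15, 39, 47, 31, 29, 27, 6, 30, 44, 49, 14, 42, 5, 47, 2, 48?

Scanning left to right, the best length ending at each element is: 15→1, 39→2, 47→3, 31→2, 29→2, 27→2, 6→1, 30→3, 44→4, 49→5, 14→2, 42→4, 5→1, 47→5, 2→1, 48→6.
So the longest increasing subsequence has length 6, e.g. 15, 29, 30, 44, 47, 48.

6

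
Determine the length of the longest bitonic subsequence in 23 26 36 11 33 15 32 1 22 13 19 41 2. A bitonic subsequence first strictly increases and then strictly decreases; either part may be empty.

8

One longest bitonic subsequence is 23, 26, 36, 33, 32, 22, 19, 2 (positions 1,2,3,5,7,9,11,13): it rises to 36 then falls. Length 8 is optimal.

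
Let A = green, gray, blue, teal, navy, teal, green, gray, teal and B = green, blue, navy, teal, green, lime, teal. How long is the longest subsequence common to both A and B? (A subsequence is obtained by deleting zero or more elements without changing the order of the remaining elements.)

A longest common subsequence is green, blue, navy, teal, green, teal (length 6); the LCS DP confirms no longer common subsequence exists.

6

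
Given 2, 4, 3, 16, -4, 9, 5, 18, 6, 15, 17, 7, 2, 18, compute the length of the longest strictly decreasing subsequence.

4

Let dp[i] be the longest decreasing subsequence ending at position i. Then dp = [1, 1, 2, 1, 3, 2, 3, 1, 3, 2, 2, 3, 4, 1].
The maximum is 4; one witness is 16, 9, 5, 2 at positions 4,6,7,13.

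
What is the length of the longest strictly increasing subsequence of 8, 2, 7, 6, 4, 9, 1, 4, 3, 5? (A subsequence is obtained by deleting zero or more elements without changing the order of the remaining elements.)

One longest increasing subsequence is 2, 7, 9 (positions 2,3,6), of length 3; no longer one exists.

3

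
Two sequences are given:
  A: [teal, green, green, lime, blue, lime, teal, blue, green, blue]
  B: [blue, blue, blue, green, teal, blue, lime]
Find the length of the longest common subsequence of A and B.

4

Backtracking the LCS table gives one alignment: blue (A5,B2) → blue (A8,B3) → green (A9,B4) → blue (A10,B6).
So the longest common subsequence has length 4.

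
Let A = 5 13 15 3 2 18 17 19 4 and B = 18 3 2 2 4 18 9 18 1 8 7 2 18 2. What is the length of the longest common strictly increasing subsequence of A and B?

2

For each value that appears in both, track the longest common increasing run ending there.
The best achievable length is 2; one witness is 3, 4 (A-positions 4,9, B-positions 2,5).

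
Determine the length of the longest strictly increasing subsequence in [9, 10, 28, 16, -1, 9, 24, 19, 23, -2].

Let dp[i] be the longest increasing subsequence ending at position i. Then dp = [1, 2, 3, 3, 1, 2, 4, 4, 5, 1].
The maximum is 5; one witness is 9, 10, 16, 19, 23 at positions 1,2,4,8,9.

5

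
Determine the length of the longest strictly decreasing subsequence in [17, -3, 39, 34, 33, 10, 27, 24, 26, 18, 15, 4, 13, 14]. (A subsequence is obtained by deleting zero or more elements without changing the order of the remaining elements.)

Let dp[i] be the longest decreasing subsequence ending at position i. Then dp = [1, 2, 1, 2, 3, 4, 4, 5, 5, 6, 7, 8, 8, 8].
The maximum is 8; one witness is 39, 34, 33, 27, 24, 18, 15, 4 at positions 3,4,5,7,8,10,11,12.

8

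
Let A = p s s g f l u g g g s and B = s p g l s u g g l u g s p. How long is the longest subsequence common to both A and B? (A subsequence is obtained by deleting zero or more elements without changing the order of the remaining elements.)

Backtracking the LCS table gives one alignment: p (A1,B2) → g (A4,B3) → l (A6,B4) → u (A7,B6) → g (A8,B7) → g (A9,B8) → g (A10,B11) → s (A11,B12).
So the longest common subsequence has length 8.

8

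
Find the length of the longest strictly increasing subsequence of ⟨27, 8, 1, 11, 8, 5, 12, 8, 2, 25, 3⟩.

4

Scanning left to right, the best length ending at each element is: 27→1, 8→1, 1→1, 11→2, 8→2, 5→2, 12→3, 8→3, 2→2, 25→4, 3→3.
So the longest increasing subsequence has length 4, e.g. 8, 11, 12, 25.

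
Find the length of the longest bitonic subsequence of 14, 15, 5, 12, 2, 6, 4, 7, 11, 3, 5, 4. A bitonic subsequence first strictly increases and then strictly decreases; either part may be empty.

6

Let inc[i] be the LIS ending at i and dec[i] the longest strictly decreasing subsequence starting at i. inc = [1, 2, 1, 2, 1, 2, 2, 3, 4, 2, 3, 3], dec = [5, 5, 3, 4, 1, 3, 2, 3, 3, 1, 2, 1].
max_i inc[i]+dec[i]−1 = 6, with one witness 14, 15, 12, 11, 5, 4.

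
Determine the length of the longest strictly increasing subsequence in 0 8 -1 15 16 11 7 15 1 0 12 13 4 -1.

Let dp[i] be the longest increasing subsequence ending at position i. Then dp = [1, 2, 1, 3, 4, 3, 2, 4, 2, 2, 4, 5, 3, 1].
The maximum is 5; one witness is 0, 8, 11, 12, 13 at positions 1,2,6,11,12.

5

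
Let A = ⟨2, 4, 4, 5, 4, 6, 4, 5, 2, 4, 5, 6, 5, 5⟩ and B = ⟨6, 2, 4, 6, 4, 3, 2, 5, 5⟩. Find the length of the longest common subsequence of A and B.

7

A longest common subsequence is 2, 4, 6, 4, 2, 5, 5 (length 7); the LCS DP confirms no longer common subsequence exists.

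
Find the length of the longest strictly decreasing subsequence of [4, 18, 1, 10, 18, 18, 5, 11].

Scanning left to right, the best length ending at each element is: 4→1, 18→1, 1→2, 10→2, 18→1, 18→1, 5→3, 11→2.
So the longest decreasing subsequence has length 3, e.g. 18, 10, 5.

3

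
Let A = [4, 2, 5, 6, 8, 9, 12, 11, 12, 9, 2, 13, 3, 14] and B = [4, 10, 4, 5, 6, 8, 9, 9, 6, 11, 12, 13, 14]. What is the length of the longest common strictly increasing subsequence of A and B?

A longest common strictly increasing subsequence is 4, 5, 6, 8, 9, 11, 12, 13, 14 (length 9); it appears in order in both A and B, and no longer such subsequence exists.

9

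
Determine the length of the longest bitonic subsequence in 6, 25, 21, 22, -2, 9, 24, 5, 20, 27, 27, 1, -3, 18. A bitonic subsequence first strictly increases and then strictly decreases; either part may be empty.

7

Let inc[i] be the LIS ending at i and dec[i] the longest strictly decreasing subsequence starting at i. inc = [1, 2, 2, 3, 1, 2, 4, 2, 3, 5, 5, 2, 1, 3], dec = [4, 6, 5, 5, 2, 4, 4, 3, 3, 3, 3, 2, 1, 1].
max_i inc[i]+dec[i]−1 = 7, with one witness 6, 25, 22, 9, 5, 1, -3.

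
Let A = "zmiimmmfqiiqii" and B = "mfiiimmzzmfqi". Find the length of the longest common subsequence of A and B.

Backtracking the LCS table gives one alignment: m (A2,B1) → i (A3,B4) → i (A4,B5) → m (A5,B6) → m (A6,B7) → m (A7,B10) → f (A8,B11) → q (A12,B12) → i (A14,B13).
So the longest common subsequence has length 9.

9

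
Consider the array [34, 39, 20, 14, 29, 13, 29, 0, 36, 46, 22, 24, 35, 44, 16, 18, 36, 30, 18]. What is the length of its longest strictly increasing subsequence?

5

Let dp[i] be the longest increasing subsequence ending at position i. Then dp = [1, 2, 1, 1, 2, 1, 2, 1, 3, 4, 2, 3, 4, 5, 2, 3, 5, 4, 3].
The maximum is 5; one witness is 20, 22, 24, 35, 44 at positions 3,11,12,13,14.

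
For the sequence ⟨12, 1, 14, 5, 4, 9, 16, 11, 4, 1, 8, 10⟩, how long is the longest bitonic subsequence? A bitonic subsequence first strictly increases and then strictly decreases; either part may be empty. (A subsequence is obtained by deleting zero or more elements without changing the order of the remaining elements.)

7

Let inc[i] be the LIS ending at i and dec[i] the longest strictly decreasing subsequence starting at i. inc = [1, 1, 2, 2, 2, 3, 4, 4, 2, 1, 3, 4], dec = [4, 1, 4, 3, 2, 3, 4, 3, 2, 1, 1, 1].
max_i inc[i]+dec[i]−1 = 7, with one witness 1, 5, 9, 16, 11, 4, 1.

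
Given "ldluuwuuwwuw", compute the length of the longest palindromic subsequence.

One longest palindromic subsequence is wuwwuw (positions 6,7,9,10,11,12); it reads the same forward and backward, and the interval DP gives dp[1][12] = 6.

6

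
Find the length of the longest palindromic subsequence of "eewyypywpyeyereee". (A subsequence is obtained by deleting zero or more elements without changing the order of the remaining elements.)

11

Using dp[i][j] = 2 + dp[i+1][j−1] if the ends match, else max(dp[i+1][j], dp[i][j−1]):
dp[1][17] = 11. A witness is eeyypwpyyee at positions 1,2,4,5,6,8,9,10,12,16,17.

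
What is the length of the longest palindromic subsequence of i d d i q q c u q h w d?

5

One longest palindromic subsequence is dquqd (positions 2,6,8,9,12); it reads the same forward and backward, and the interval DP gives dp[1][12] = 5.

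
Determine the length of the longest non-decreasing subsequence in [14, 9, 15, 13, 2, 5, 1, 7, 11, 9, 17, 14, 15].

Let dp[i] be the longest non-decreasing subsequence ending at position i. Then dp = [1, 1, 2, 2, 1, 2, 1, 3, 4, 4, 5, 5, 6].
The maximum is 6; one witness is 2, 5, 7, 11, 14, 15 at positions 5,6,8,9,12,13.

6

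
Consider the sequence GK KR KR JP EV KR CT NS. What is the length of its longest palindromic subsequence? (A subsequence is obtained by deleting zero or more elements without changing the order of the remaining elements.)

Using dp[i][j] = 2 + dp[i+1][j−1] if the ends match, else max(dp[i+1][j], dp[i][j−1]):
dp[1][8] = 3. A witness is KR EV KR at positions 3,5,6.

3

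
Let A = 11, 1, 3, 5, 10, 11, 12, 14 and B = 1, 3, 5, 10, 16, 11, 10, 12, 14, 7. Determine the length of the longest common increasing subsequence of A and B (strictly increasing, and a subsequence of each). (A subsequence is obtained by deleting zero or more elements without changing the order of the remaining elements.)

7

A longest common strictly increasing subsequence is 1, 3, 5, 10, 11, 12, 14 (length 7); it appears in order in both A and B, and no longer such subsequence exists.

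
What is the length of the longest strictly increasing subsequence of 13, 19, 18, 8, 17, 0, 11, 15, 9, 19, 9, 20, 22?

One longest increasing subsequence is 8, 11, 15, 19, 20, 22 (positions 4,7,8,10,12,13), of length 6; no longer one exists.

6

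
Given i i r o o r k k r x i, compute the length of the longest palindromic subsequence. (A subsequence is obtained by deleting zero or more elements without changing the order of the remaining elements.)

6

One longest palindromic subsequence is irkkri (positions 1,6,7,8,9,11); it reads the same forward and backward, and the interval DP gives dp[1][11] = 6.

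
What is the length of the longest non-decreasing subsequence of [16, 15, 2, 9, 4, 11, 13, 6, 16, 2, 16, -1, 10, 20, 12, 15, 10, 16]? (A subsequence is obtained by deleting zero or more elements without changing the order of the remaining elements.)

7

Scanning left to right, the best length ending at each element is: 16→1, 15→1, 2→1, 9→2, 4→2, 11→3, 13→4, 6→3, 16→5, 2→2, 16→6, -1→1, 10→4, 20→7, 12→5, 15→6, 10→5, 16→7.
So the longest non-decreasing subsequence has length 7, e.g. 2, 9, 11, 13, 16, 16, 20.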